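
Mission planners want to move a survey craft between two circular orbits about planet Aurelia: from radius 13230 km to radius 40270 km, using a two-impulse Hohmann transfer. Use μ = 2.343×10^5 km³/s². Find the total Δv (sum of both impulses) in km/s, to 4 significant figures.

Semi-major axis of the transfer orbit: a_t = (13230 + 40270)/2 = 26750 km.
Circular speed at r₁: v₁ = √(μ/r₁) = √(2.343×10^5/13230) = 4.2083 km/s.
On the transfer ellipse at r₁, vis-viva gives v_p = √[μ(2/r₁ − 1/a_t)] = 5.1634 km/s.
First burn Δv₁ = |v_p − v₁| = 0.9551 km/s.
At r₂, v₂ = √(μ/r₂) = 2.4121 km/s.
Transfer-orbit speed at r₂: v_a = √[μ(2/r₂ − 1/a_t)] = 1.6963 km/s.
Second burn Δv₂ = |v₂ − v_a| = 0.7158 km/s.
Total Δv = Δv₁ + Δv₂ = 1.671 km/s.

Δv = 1.671 km/s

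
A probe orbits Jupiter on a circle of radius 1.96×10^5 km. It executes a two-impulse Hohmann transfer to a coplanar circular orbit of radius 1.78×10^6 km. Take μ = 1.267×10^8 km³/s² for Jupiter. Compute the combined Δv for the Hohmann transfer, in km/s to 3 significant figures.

Semi-major axis of the transfer orbit: a_t = (1.960×10^5 + 1.780×10^6)/2 = 9.880×10^5 km.
Circular speed at r₁: v₁ = √(μ/r₁) = √(1.267×10^8/1.960×10^5) = 25.425 km/s.
Transfer-orbit speed at r₁ (v² = μ(2/r − 1/a)): v_p = √[μ(2/r₁ − 1/a_t)] = 34.127 km/s.
First burn Δv₁ = |v_p − v₁| = 8.702 km/s.
Circular speed at r₂: v₂ = √(μ/r₂) = 8.437 km/s.
Transfer-orbit speed at r₂: v_a = √[μ(2/r₂ − 1/a_t)] = 3.758 km/s.
Second burn Δv₂ = |v₂ − v_a| = 4.679 km/s.
Total Δv = Δv₁ + Δv₂ = 13.38 km/s.

Δv = 13.4 km/s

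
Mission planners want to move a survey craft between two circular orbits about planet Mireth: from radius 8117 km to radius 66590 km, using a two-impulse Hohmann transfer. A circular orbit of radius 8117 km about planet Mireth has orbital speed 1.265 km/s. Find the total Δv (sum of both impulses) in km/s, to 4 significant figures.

Δv = 0.6598 km/s

From the circular-orbit relation v² = μ/r at r = 8117 km: μ = v²r = (1.265)² × 8117 = 12989.0 km³/s².
The Hohmann ellipse has a_t = (r₁ + r₂)/2 = 37353.5 km.
Circular speed at r₁: v₁ = √(μ/r₁) = √(12989.0/8117) = 1.265 km/s.
On the transfer ellipse at r₁, v² = μ(2/r − 1/a) gives v_p = √[μ(2/r₁ − 1/a_t)] = 1.689 km/s.
First burn Δv₁ = |v_p − v₁| = 0.4240 km/s.
At r₂, v₂ = √(μ/r₂) = 0.4417 km/s.
Transfer-orbit speed at r₂: v_a = √[μ(2/r₂ − 1/a_t)] = 0.2059 km/s.
Second burn Δv₂ = |v₂ − v_a| = 0.2358 km/s.
Δv = Δv₁ + Δv₂ = 0.4240 + 0.2358 = 0.6598 km/s.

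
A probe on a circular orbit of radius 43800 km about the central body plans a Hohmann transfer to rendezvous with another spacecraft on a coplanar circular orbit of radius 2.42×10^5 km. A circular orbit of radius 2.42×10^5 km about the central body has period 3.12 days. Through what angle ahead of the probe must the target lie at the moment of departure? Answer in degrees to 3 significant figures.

From Kepler's third law T² = 4π²r³/μ at r = 2.42×10^5 km, T = 3.12 days = 3.12 × 86400 s = 2.69568×10^5 s: μ = 4π²r³/T² = 7.69962×10^6 km³/s².
Transfer-ellipse semi-major axis a_t = (r₁ + r₂)/2 = (43800 + 2.420×10^5)/2 = 1.429×10^5 km.
The half-period of the transfer ellipse is t = π√(a_t³/μ) = 61159 s.
The target's mean motion on its circular orbit is ω₂ = √(μ/r₂³) = 2.3308×10^-5 rad/s.
Angle swept by the target during transfer: ω₂·t = 1.4255 rad = 81.68°.
The probe traverses 180° on the transfer ellipse, so the target must lead by 180° − 81.68° = 98.3°.

φ = 98.3°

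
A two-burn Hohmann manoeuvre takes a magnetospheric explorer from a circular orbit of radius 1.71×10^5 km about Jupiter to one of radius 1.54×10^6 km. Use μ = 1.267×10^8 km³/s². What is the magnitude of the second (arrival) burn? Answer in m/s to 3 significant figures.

Δv₂ = 5020 m/s

Semi-major axis of the transfer orbit: a_t = (1.710×10^5 + 1.540×10^6)/2 = 8.555×10^5 km.
On the circular orbit at r = 1.540×10^6 km, v_c = √(μ/r) = 9.070 km/s.
Transfer-orbit speed at the same r (vis-viva, a = a_t): v_t = √[μ(2/r − 1/a_t)] = 4.055 km/s.
Δv₂ = |v_t − v_c| = |4.055 − 9.070| = 5.015 km/s.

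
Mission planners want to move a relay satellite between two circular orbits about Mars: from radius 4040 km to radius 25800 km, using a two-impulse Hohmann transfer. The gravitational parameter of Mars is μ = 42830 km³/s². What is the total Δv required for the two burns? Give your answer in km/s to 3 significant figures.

Semi-major axis of the transfer orbit: a_t = (4040 + 25800)/2 = 14920 km.
At r₁ the circular-orbit speed is v₁ = √(μ/r₁) = 3.256 km/s.
Transfer-orbit speed at r₁ (v² = μ(2/r − 1/a)): v_p = √[μ(2/r₁ − 1/a_t)] = 4.282 km/s.
First burn Δv₁ = |v_p − v₁| = 1.026 km/s.
At r₂, v₂ = √(μ/r₂) = 1.28844 km/s.
Transfer-orbit speed at r₂: v_a = √[μ(2/r₂ − 1/a_t)] = 0.670456 km/s.
Second burn Δv₂ = |v₂ − v_a| = 0.6180 km/s.
Δv = Δv₁ + Δv₂ = 1.026 + 0.6180 = 1.644 km/s.

Δv = 1.64 km/s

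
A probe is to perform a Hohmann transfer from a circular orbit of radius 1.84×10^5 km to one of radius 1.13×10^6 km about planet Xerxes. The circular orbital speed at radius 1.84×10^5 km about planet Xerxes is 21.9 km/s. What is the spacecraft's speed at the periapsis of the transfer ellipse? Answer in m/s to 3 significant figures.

v = 28700 m/s

From the circular-orbit relation v² = μ/r at r = 1.84×10^5 km: μ = v²r = (21.9)² × 1.84×10^5 = 8.82482×10^7 km³/s².
Transfer-ellipse semi-major axis a_t = (r₁ + r₂)/2 = (1.840×10^5 + 1.130×10^6)/2 = 6.570×10^5 km.
At periapsis, r = 1.840×10^5 km.
Applying v² = μ(2/r − 1/a_t): v = 28.72 km/s.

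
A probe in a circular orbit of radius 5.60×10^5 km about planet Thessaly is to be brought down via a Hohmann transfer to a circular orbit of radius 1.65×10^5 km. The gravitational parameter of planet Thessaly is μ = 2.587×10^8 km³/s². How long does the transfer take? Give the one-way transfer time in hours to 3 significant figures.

t = 11.8 hours

The Hohmann ellipse has a_t = (r₁ + r₂)/2 = 3.625×10^5 km.
By Kepler's third law the transfer-orbit period is T = 2π√(a_t³/μ), so t = T/2 = 42630 s.
Converting: 42630 s ÷ 3600 s/hour = 11.8 hours.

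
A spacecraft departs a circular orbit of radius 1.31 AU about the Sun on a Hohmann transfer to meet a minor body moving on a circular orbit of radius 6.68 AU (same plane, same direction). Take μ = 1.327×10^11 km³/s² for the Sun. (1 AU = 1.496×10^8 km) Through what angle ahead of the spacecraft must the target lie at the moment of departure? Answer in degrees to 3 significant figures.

In km: r₁ = 1.31 × 1.496×10^8 = 1.95976×10^8 km; r₂ = 6.68 × 1.496×10^8 = 9.99328×10^8 km.
Semi-major axis of the transfer orbit: a_t = (1.95976×10^8 + 9.99328×10^8)/2 = 5.97652×10^8 km.
Transfer time t = π√(a_t³/μ) = 1.2600477×10^8 s.
Target angular speed ω₂ = √(μ/r₂³) = 1.1531170×10^-8 rad/s.
Angle swept by the target during transfer: ω₂·t = 1.4529824 rad = 83.2498°.
Arrival is 180° from departure on the ellipse, so φ = 180° − 83.2498° = 96.8°.

φ = 96.8°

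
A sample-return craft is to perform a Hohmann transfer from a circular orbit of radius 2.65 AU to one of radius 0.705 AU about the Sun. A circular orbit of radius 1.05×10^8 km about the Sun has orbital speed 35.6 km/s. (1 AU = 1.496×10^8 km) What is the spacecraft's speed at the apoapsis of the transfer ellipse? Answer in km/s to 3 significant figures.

From the circular-orbit relation v² = μ/r at r = 1.05×10^8 km: μ = v²r = (35.6)² × 1.05×10^8 = 1.33073×10^11 km³/s².
In km: r₁ = 2.65 × 1.496×10^8 = 3.9644×10^8 km; r₂ = 0.705 × 1.496×10^8 = 1.05468×10^8 km.
Semi-major axis of the transfer orbit: a_t = (3.9644×10^8 + 1.05468×10^8)/2 = 2.50954×10^8 km.
At apoapsis, r = 3.9644×10^8 km.
Vis-viva: v = √[μ(2/r − 1/a_t)] = √[1.33073×10^11 × (2/3.9644×10^8 − 1/2.50954×10^8)] = 11.88 km/s.

v = 11.9 km/s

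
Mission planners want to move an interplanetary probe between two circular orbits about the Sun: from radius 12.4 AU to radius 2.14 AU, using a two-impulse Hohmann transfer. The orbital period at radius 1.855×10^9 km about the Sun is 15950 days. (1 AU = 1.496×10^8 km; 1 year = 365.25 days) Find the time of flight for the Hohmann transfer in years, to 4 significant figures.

From Kepler's third law T² = 4π²r³/μ at r = 1.855×10^9 km, T = 15950 days = 15950 × 86400 s = 1.37808×10^9 s: μ = 4π²r³/T² = 1.32691×10^11 km³/s².
In km: r₁ = 12.4 × 1.496×10^8 = 1.85504×10^9 km; r₂ = 2.14 × 1.496×10^8 = 3.20144×10^8 km.
The Hohmann ellipse has a_t = (r₁ + r₂)/2 = 1.087592×10^9 km.
By Kepler's third law the transfer-orbit period is T = 2π√(a_t³/μ), so t = T/2 = 3.0933×10^8 s.
Converting: 3.0933×10^8 s ÷ 3.15576×10^7 s/year (365.25 × 86400) = 9.802 years.

t = 9.802 years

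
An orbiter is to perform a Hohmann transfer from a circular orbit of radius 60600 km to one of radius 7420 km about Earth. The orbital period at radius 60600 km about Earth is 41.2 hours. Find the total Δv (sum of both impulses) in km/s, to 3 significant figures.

Δv = 3.82 km/s

From Kepler's third law T² = 4π²r³/μ at r = 60600 km, T = 41.2 hours = 41.2 × 3600 s = 1.4832×10^5 s: μ = 4π²r³/T² = 3.99373×10^5 km³/s².
The Hohmann ellipse has a_t = (r₁ + r₂)/2 = 34010 km.
Circular speed at r₁: v₁ = √(μ/r₁) = √(3.99373×10^5/60600) = 2.567 km/s.
On the transfer ellipse at r₁, vis-viva equation gives v_a = √[μ(2/r₁ − 1/a_t)] = 1.199 km/s.
First burn Δv₁ = |v_a − v₁| = 1.368 km/s.
Circular speed at r₂: v₂ = √(μ/r₂) = 7.336 km/s.
Transfer-orbit speed at r₂: v_p = √[μ(2/r₂ − 1/a_t)] = 9.793 km/s.
Second burn Δv₂ = |v₂ − v_p| = 2.457 km/s.
Total Δv = Δv₁ + Δv₂ = 3.825 km/s.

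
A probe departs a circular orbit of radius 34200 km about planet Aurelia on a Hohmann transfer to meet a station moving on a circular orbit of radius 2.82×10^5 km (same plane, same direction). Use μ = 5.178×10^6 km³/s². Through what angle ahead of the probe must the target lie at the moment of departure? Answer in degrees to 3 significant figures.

Transfer-ellipse semi-major axis a_t = (r₁ + r₂)/2 = (34200 + 2.820×10^5)/2 = 1.581×10^5 km.
Transfer time t = π√(a_t³/μ) = 86789 s.
The target's mean motion on its circular orbit is ω₂ = √(μ/r₂³) = 1.5195×10^-5 rad/s.
Angle swept by the target during transfer: ω₂·t = 1.3188 rad = 75.56°.
Arrival is 180° from departure on the ellipse, so φ = 180° − 75.56° = 104°.

φ = 104°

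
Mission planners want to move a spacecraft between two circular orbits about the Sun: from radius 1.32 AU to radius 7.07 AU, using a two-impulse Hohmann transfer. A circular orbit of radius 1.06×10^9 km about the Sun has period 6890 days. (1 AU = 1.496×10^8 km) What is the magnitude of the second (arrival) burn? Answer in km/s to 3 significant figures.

From Kepler's third law T² = 4π²r³/μ at r = 1.06×10^9 km, T = 6890 days = 6890 × 86400 s = 5.95296×10^8 s: μ = 4π²r³/T² = 1.32682×10^11 km³/s².
In km: r₁ = 1.32 × 1.496×10^8 = 1.97472×10^8 km; r₂ = 7.07 × 1.496×10^8 = 1.057672×10^9 km.
Transfer-ellipse semi-major axis a_t = (r₁ + r₂)/2 = (1.97472×10^8 + 1.057672×10^9)/2 = 6.27572×10^8 km.
On the circular orbit at r = 1.057672×10^9 km, v_c = √(μ/r) = 11.2003 km/s.
Vis-viva on the transfer ellipse at r = 1.057672×10^9 km gives v_t = √[μ(2/r − 1/a_t)] = 6.28277 km/s.
Δv₂ = |v_t − v_c| = |6.28277 − 11.2003| = 4.918 km/s.

Δv₂ = 4.92 km/s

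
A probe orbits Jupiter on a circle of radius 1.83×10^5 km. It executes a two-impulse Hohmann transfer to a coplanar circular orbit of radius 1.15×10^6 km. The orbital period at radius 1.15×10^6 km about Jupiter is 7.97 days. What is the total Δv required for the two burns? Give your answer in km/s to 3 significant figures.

From Kepler's third law T² = 4π²r³/μ at r = 1.15×10^6 km, T = 7.97 days = 7.97 × 86400 s = 6.88608×10^5 s: μ = 4π²r³/T² = 1.26622×10^8 km³/s².
The Hohmann ellipse has a_t = (r₁ + r₂)/2 = 6.665×10^5 km.
At r₁ the circular-orbit speed is v₁ = √(μ/r₁) = 26.304 km/s.
On the transfer ellipse at r₁, v² = μ(2/r − 1/a) gives v_p = √[μ(2/r₁ − 1/a_t)] = 34.552 km/s.
First burn Δv₁ = |v_p − v₁| = 8.248 km/s.
Circular speed at r₂: v₂ = √(μ/r₂) = 10.493 km/s.
Transfer-orbit speed at r₂: v_a = √[μ(2/r₂ − 1/a_t)] = 5.4983 km/s.
Second burn Δv₂ = |v₂ − v_a| = 4.995 km/s.
Δv = Δv₁ + Δv₂ = 8.248 + 4.995 = 13.24 km/s.

Δv = 13.2 km/s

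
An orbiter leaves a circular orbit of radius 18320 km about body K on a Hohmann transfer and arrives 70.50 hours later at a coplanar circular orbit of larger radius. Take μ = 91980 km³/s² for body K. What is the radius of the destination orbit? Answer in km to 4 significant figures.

r₂ = 1.504×10^5 km

Transfer time t = 70.50 hours = 2.538×10^5 s, and t = π√(a_t³/μ).
So a_t = (μ t²/π²)^(1/3) = (91980 × (2.538×10^5)² / π²)^(1/3) = 84358 km.
Since a_t = (r₁ + r₂)/2, r₂ = 2a_t − r₁ = 2×84358 − 18320 = 1.50396×10^5 km.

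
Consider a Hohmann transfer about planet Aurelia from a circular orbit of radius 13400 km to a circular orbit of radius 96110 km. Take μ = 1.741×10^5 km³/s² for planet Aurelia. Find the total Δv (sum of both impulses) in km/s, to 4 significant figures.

Δv = 1.851 km/s

Transfer-ellipse semi-major axis a_t = (r₁ + r₂)/2 = (13400 + 96110)/2 = 54755 km.
Circular speed at r₁: v₁ = √(μ/r₁) = √(1.741×10^5/13400) = 3.605 km/s.
Transfer-orbit speed at r₁ (vis-viva): v_p = √[μ(2/r₁ − 1/a_t)] = 4.776 km/s.
First burn Δv₁ = |v_p − v₁| = 1.171 km/s.
At r₂, v₂ = √(μ/r₂) = 1.3459 km/s.
Transfer-orbit speed at r₂: v_a = √[μ(2/r₂ − 1/a_t)] = 0.66582 km/s.
Second burn Δv₂ = |v₂ − v_a| = 0.6801 km/s.
Total Δv = Δv₁ + Δv₂ = 1.851 km/s.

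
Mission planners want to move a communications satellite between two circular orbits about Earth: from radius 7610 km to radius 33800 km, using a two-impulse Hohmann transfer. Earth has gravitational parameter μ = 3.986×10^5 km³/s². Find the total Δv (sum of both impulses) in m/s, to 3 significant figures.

Δv = 3360 m/s

Semi-major axis of the transfer orbit: a_t = (7610 + 33800)/2 = 20705 km.
Circular speed at r₁: v₁ = √(μ/r₁) = √(3.986×10^5/7610) = 7.237 km/s.
Transfer-orbit speed at r₁ (vis-viva equation): v_p = √[μ(2/r₁ − 1/a_t)] = 9.247 km/s.
First burn Δv₁ = |v_p − v₁| = 2.010 km/s.
Circular speed at r₂: v₂ = √(μ/r₂) = 3.434 km/s.
Transfer-orbit speed at r₂: v_a = √[μ(2/r₂ − 1/a_t)] = 2.082 km/s.
Second burn Δv₂ = |v₂ − v_a| = 1.352 km/s.
Total Δv = Δv₁ + Δv₂ = 3.362 km/s.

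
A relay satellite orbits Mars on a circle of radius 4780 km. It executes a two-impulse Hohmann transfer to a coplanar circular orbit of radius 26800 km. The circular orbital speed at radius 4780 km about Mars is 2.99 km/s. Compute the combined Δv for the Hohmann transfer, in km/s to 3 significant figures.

Δv = 1.47 km/s

From the circular-orbit relation v² = μ/r at r = 4780 km: μ = v²r = (2.99)² × 4780 = 42733.7 km³/s².
Semi-major axis of the transfer orbit: a_t = (4780 + 26800)/2 = 15790 km.
At r₁ the circular-orbit speed is v₁ = √(μ/r₁) = 2.9900 km/s.
On the transfer ellipse at r₁, vis-viva gives v_p = √[μ(2/r₁ − 1/a_t)] = 3.8954 km/s.
First burn Δv₁ = |v_p − v₁| = 0.9054 km/s.
Circular speed at r₂: v₂ = √(μ/r₂) = 1.2628 km/s.
Transfer-orbit speed at r₂: v_a = √[μ(2/r₂ − 1/a_t)] = 0.69477 km/s.
Second burn Δv₂ = |v₂ − v_a| = 0.5680 km/s.
Δv = Δv₁ + Δv₂ = 0.9054 + 0.5680 = 1.473 km/s.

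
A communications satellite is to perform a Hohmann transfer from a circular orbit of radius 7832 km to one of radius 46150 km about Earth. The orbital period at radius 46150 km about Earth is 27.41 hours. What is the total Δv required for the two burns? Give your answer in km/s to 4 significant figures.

Δv = 3.550 km/s

From Kepler's third law T² = 4π²r³/μ at r = 46150 km, T = 27.41 hours = 27.41 × 3600 s = 98676 s: μ = 4π²r³/T² = 3.98522×10^5 km³/s².
Transfer-ellipse semi-major axis a_t = (r₁ + r₂)/2 = (7832 + 46150)/2 = 26991 km.
Circular speed at r₁: v₁ = √(μ/r₁) = √(3.98522×10^5/7832) = 7.1333 km/s.
Transfer-orbit speed at r₁ (v² = μ(2/r − 1/a)): v_p = √[μ(2/r₁ − 1/a_t)] = 9.3275 km/s.
First burn Δv₁ = |v_p − v₁| = 2.194 km/s.
At r₂, v₂ = √(μ/r₂) = 2.939 km/s.
Transfer-orbit speed at r₂: v_a = √[μ(2/r₂ − 1/a_t)] = 1.583 km/s.
Second burn Δv₂ = |v₂ − v_a| = 1.356 km/s.
Total Δv = Δv₁ + Δv₂ = 3.550 km/s.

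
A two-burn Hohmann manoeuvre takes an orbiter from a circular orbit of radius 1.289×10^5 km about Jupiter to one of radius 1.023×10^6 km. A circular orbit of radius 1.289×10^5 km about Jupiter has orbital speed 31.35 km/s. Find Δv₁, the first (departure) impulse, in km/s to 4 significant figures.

Δv₁ = 10.43 km/s

From the circular-orbit relation v² = μ/r at r = 1.289×10^5 km: μ = v²r = (31.35)² × 1.289×10^5 = 1.26686×10^8 km³/s².
Semi-major axis of the transfer orbit: a_t = (1.289×10^5 + 1.023×10^6)/2 = 5.7595×10^5 km.
On the circular orbit at r = 1.289×10^5 km, v_c = √(μ/r) = 31.35 km/s.
Transfer-orbit speed at the same r (vis-viva, a = a_t): v_t = √[μ(2/r − 1/a_t)] = 41.78 km/s.
Δv₁ = |v_t − v_c| = |41.78 − 31.35| = 10.43 km/s.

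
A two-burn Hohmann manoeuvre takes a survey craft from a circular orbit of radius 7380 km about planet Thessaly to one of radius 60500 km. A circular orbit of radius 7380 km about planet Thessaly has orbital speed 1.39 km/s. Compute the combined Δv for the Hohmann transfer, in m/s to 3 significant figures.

From the circular-orbit relation v² = μ/r at r = 7380 km: μ = v²r = (1.39)² × 7380 = 14258.9 km³/s².
The Hohmann ellipse has a_t = (r₁ + r₂)/2 = 33940 km.
Circular speed at r₁: v₁ = √(μ/r₁) = √(14258.9/7380) = 1.3900 km/s.
On the transfer ellipse at r₁, vis-viva gives v_p = √[μ(2/r₁ − 1/a_t)] = 1.8558 km/s.
First burn Δv₁ = |v_p − v₁| = 0.4658 km/s.
At r₂, v₂ = √(μ/r₂) = 0.4855 km/s.
Transfer-orbit speed at r₂: v_a = √[μ(2/r₂ − 1/a_t)] = 0.2264 km/s.
Second burn Δv₂ = |v₂ − v_a| = 0.2591 km/s.
Total Δv = Δv₁ + Δv₂ = 0.7249 km/s.

Δv = 725 m/s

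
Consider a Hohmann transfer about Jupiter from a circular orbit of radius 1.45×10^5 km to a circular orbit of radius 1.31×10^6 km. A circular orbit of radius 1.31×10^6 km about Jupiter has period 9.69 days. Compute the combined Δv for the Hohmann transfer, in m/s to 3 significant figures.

From Kepler's third law T² = 4π²r³/μ at r = 1.31×10^6 km, T = 9.69 days = 9.69 × 86400 s = 8.37216×10^5 s: μ = 4π²r³/T² = 1.26619×10^8 km³/s².
Transfer-ellipse semi-major axis a_t = (r₁ + r₂)/2 = (1.450×10^5 + 1.310×10^6)/2 = 7.275×10^5 km.
Circular speed at r₁: v₁ = √(μ/r₁) = √(1.26619×10^8/1.450×10^5) = 29.551 km/s.
On the transfer ellipse at r₁, v² = μ(2/r − 1/a) gives v_p = √[μ(2/r₁ − 1/a_t)] = 39.654 km/s.
First burn Δv₁ = |v_p − v₁| = 10.103 km/s.
Circular speed at r₂: v₂ = √(μ/r₂) = 9.8314 km/s.
Transfer-orbit speed at r₂: v_a = √[μ(2/r₂ − 1/a_t)] = 4.3892 km/s.
Second burn Δv₂ = |v₂ − v_a| = 5.4422 km/s.
Total Δv = Δv₁ + Δv₂ = 15.55 km/s.

Δv = 15500 m/s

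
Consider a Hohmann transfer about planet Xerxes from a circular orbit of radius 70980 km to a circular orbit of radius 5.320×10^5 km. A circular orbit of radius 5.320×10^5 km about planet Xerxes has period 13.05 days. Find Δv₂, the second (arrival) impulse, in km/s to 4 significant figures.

From Kepler's third law T² = 4π²r³/μ at r = 5.320×10^5 km, T = 13.05 days = 13.05 × 86400 s = 1.12752×10^6 s: μ = 4π²r³/T² = 4.67569×10^6 km³/s².
Semi-major axis of the transfer orbit: a_t = (70980 + 5.320×10^5)/2 = 3.0149×10^5 km.
On the circular orbit at r = 5.320×10^5 km, v_c = √(μ/r) = 2.9646 km/s.
Transfer-orbit speed at the same r (vis-viva, a = a_t): v_t = √[μ(2/r − 1/a_t)] = 1.4385 km/s.
Δv₂ = |v_t − v_c| = |1.4385 − 2.9646| = 1.526 km/s.

Δv₂ = 1.526 km/s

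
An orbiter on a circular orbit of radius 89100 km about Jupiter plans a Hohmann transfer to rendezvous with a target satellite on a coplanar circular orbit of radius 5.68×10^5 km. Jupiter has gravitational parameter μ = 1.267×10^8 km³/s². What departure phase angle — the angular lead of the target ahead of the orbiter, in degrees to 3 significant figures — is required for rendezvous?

Semi-major axis of the transfer orbit: a_t = (89100 + 5.680×10^5)/2 = 3.2855×10^5 km.
Transfer time t = π√(a_t³/μ) = 52561 s.
Target angular speed ω₂ = √(μ/r₂³) = 2.6295×10^-5 rad/s.
Angle swept by the target during transfer: ω₂·t = 1.3821 rad = 79.19°.
Arrival is 180° from departure on the ellipse, so φ = 180° − 79.19° = 101°.

φ = 101°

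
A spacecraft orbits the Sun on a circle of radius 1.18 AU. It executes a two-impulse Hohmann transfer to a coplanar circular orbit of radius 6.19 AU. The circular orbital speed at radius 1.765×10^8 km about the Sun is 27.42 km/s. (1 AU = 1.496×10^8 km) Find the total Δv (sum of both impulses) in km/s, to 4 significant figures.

Δv = 13.31 km/s

From the circular-orbit relation v² = μ/r at r = 1.765×10^8 km: μ = v²r = (27.42)² × 1.765×10^8 = 1.32703×10^11 km³/s².
In km: r₁ = 1.18 × 1.496×10^8 = 1.76528×10^8 km; r₂ = 6.19 × 1.496×10^8 = 9.26024×10^8 km.
Transfer-ellipse semi-major axis a_t = (r₁ + r₂)/2 = (1.76528×10^8 + 9.26024×10^8)/2 = 5.51276×10^8 km.
At r₁ the circular-orbit speed is v₁ = √(μ/r₁) = 27.418 km/s.
Transfer-orbit speed at r₁ (v² = μ(2/r − 1/a)): v_p = √[μ(2/r₁ − 1/a_t)] = 35.535 km/s.
First burn Δv₁ = |v_p − v₁| = 8.117 km/s.
Circular speed at r₂: v₂ = √(μ/r₂) = 11.971 km/s.
Transfer-orbit speed at r₂: v_a = √[μ(2/r₂ − 1/a_t)] = 6.7741 km/s.
Second burn Δv₂ = |v₂ − v_a| = 5.197 km/s.
Total Δv = Δv₁ + Δv₂ = 13.31 km/s.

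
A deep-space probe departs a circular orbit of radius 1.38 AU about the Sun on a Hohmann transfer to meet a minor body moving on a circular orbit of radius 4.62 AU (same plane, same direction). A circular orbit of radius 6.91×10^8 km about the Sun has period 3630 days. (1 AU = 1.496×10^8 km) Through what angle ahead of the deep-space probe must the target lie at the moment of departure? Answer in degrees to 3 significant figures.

From Kepler's third law T² = 4π²r³/μ at r = 6.91×10^8 km, T = 3630 days = 3630 × 86400 s = 3.13632×10^8 s: μ = 4π²r³/T² = 1.32420×10^11 km³/s².
In km: r₁ = 1.38 × 1.496×10^8 = 2.06448×10^8 km; r₂ = 4.62 × 1.496×10^8 = 6.91152×10^8 km.
The Hohmann ellipse has a_t = (r₁ + r₂)/2 = 4.488×10^8 km.
Transfer time t = π√(a_t³/μ) = 8.208×10^7 s.
Target angular speed ω₂ = √(μ/r₂³) = 2.003×10^-8 rad/s.
Angle swept by the target during transfer: ω₂·t = 1.644 rad = 94.19°.
The deep-space probe traverses 180° on the transfer ellipse, so the target must lead by 180° − 94.19° = 85.8°.

φ = 85.8°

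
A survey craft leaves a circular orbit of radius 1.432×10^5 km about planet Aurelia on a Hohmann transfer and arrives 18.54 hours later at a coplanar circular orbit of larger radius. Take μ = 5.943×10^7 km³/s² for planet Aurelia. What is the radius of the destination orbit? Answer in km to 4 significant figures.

r₂ = 4.555×10^5 km

Transfer time t = 18.54 hours = 66744 s, and t = π√(a_t³/μ).
So a_t = (μ t²/π²)^(1/3) = (5.943×10^7 × (66744)² / π²)^(1/3) = 2.9935×10^5 km.
Since a_t = (r₁ + r₂)/2, r₂ = 2a_t − r₁ = 2×2.9935×10^5 − 1.432×10^5 = 4.555×10^5 km.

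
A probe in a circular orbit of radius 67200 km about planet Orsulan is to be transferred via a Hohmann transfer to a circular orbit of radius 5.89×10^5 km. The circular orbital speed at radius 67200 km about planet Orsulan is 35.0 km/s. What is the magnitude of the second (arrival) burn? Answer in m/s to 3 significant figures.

Δv₂ = 6470 m/s

From the circular-orbit relation v² = μ/r at r = 67200 km: μ = v²r = (35.0)² × 67200 = 8.23200×10^7 km³/s².
The Hohmann ellipse has a_t = (r₁ + r₂)/2 = 3.281×10^5 km.
Circular speed at r = 5.890×10^5 km: v_c = √(μ/r) = 11.822 km/s.
Transfer-orbit speed at the same r (vis-viva, a = a_t): v_t = √[μ(2/r − 1/a_t)] = 5.3503 km/s.
Δv₂ = |v_t − v_c| = |5.3503 − 11.822| = 6.472 km/s.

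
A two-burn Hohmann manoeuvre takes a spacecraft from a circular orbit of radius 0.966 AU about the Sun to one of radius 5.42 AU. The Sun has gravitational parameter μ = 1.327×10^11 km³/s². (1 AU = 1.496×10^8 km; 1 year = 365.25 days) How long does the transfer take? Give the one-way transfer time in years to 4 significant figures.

t = 2.853 years

In km: r₁ = 0.966 × 1.496×10^8 = 1.445136×10^8 km; r₂ = 5.42 × 1.496×10^8 = 8.10832×10^8 km.
The Hohmann ellipse has a_t = (r₁ + r₂)/2 = 4.776728×10^8 km.
Half the transfer-orbit period gives t = π√(a_t³/μ) = 9.003×10^7 s.
Converting: 9.003×10^7 s ÷ 3.15576×10^7 s/year (365.25 × 86400) = 2.853 years.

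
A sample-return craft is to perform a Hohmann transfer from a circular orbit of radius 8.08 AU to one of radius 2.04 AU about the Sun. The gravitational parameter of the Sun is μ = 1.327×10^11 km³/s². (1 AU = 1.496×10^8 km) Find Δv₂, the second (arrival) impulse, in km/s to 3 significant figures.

In km: r₁ = 8.08 × 1.496×10^8 = 1.208768×10^9 km; r₂ = 2.04 × 1.496×10^8 = 3.05184×10^8 km.
Semi-major axis of the transfer orbit: a_t = (1.208768×10^9 + 3.05184×10^8)/2 = 7.56976×10^8 km.
On the circular orbit at r = 3.05184×10^8 km, v_c = √(μ/r) = 20.852 km/s.
Transfer-orbit speed at the same r (vis-viva, a = a_t): v_t = √[μ(2/r − 1/a_t)] = 26.350 km/s.
Δv₂ = |v_t − v_c| = |26.350 − 20.852| = 5.498 km/s.

Δv₂ = 5.50 km/s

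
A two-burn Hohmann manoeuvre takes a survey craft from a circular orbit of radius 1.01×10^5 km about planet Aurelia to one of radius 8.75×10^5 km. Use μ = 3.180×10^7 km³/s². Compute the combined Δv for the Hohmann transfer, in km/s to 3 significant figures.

Δv = 9.30 km/s

The Hohmann ellipse has a_t = (r₁ + r₂)/2 = 4.880×10^5 km.
Circular speed at r₁: v₁ = √(μ/r₁) = √(3.180×10^7/1.010×10^5) = 17.744 km/s.
On the transfer ellipse at r₁, vis-viva gives v_p = √[μ(2/r₁ − 1/a_t)] = 23.760 km/s.
First burn Δv₁ = |v_p − v₁| = 6.016 km/s.
Circular speed at r₂: v₂ = √(μ/r₂) = 6.029 km/s.
Transfer-orbit speed at r₂: v_a = √[μ(2/r₂ − 1/a_t)] = 2.743 km/s.
Second burn Δv₂ = |v₂ − v_a| = 3.286 km/s.
Total Δv = Δv₁ + Δv₂ = 9.302 km/s.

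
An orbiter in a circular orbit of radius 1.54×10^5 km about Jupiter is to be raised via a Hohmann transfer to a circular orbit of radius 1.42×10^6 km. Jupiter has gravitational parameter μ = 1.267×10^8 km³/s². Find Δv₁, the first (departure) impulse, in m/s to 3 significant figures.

Δv₁ = 9850 m/s

Transfer-ellipse semi-major axis a_t = (r₁ + r₂)/2 = (1.540×10^5 + 1.420×10^6)/2 = 7.870×10^5 km.
Circular speed at r = 1.540×10^5 km: v_c = √(μ/r) = 28.683 km/s.
Transfer-orbit speed at the same r (vis-viva, a = a_t): v_t = √[μ(2/r − 1/a_t)] = 38.529 km/s.
Δv₁ = |v_t − v_c| = |38.529 − 28.683| = 9.846 km/s.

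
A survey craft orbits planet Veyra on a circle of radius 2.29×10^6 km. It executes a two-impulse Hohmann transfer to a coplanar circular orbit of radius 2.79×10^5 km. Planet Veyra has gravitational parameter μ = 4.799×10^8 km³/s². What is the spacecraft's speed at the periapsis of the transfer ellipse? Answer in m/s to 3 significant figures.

Semi-major axis of the transfer orbit: a_t = (2.290×10^6 + 2.790×10^5)/2 = 1.2845×10^6 km.
The periapsis of the transfer ellipse is at r = 2.790×10^5 km.
Vis-viva: v = √[μ(2/r − 1/a_t)] = √[4.799×10^8 × (2/2.790×10^5 − 1/1.2845×10^6)] = 55.38 km/s.

v = 55400 m/s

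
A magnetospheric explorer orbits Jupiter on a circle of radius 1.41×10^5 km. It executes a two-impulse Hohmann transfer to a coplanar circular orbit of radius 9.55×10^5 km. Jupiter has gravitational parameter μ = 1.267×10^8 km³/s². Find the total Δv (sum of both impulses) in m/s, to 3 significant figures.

Transfer-ellipse semi-major axis a_t = (r₁ + r₂)/2 = (1.410×10^5 + 9.550×10^5)/2 = 5.480×10^5 km.
Circular speed at r₁: v₁ = √(μ/r₁) = √(1.267×10^8/1.410×10^5) = 29.976 km/s.
On the transfer ellipse at r₁, v² = μ(2/r − 1/a) gives v_p = √[μ(2/r₁ − 1/a_t)] = 39.572 km/s.
First burn Δv₁ = |v_p − v₁| = 9.596 km/s.
Circular speed at r₂: v₂ = √(μ/r₂) = 11.5183 km/s.
Transfer-orbit speed at r₂: v_a = √[μ(2/r₂ − 1/a_t)] = 5.84260 km/s.
Second burn Δv₂ = |v₂ − v_a| = 5.676 km/s.
Δv = Δv₁ + Δv₂ = 9.596 + 5.676 = 15.27 km/s.

Δv = 15300 m/s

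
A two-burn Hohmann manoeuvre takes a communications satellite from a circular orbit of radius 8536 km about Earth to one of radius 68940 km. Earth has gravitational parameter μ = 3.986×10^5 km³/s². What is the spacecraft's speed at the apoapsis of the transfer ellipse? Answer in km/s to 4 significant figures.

Transfer-ellipse semi-major axis a_t = (r₁ + r₂)/2 = (8536 + 68940)/2 = 38738 km.
At apoapsis, r = 68940 km.
From the vis-viva equation, v = √[μ(2/r − 1/a_t)] = 1.129 km/s.

v = 1.129 km/s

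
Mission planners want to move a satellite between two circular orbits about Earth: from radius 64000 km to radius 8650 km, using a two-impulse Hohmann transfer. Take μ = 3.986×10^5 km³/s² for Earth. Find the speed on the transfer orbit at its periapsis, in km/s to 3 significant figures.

v = 9.01 km/s

Transfer-ellipse semi-major axis a_t = (r₁ + r₂)/2 = (64000 + 8650)/2 = 36325 km.
At periapsis, r = 8650 km.
From the vis-viva equation, v = √[μ(2/r − 1/a_t)] = 9.010 km/s.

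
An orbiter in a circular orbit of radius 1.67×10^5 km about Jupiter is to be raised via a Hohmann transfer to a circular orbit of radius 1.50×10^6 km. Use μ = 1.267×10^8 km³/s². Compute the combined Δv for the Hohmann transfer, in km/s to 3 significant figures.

Semi-major axis of the transfer orbit: a_t = (1.670×10^5 + 1.500×10^6)/2 = 8.335×10^5 km.
At r₁ the circular-orbit speed is v₁ = √(μ/r₁) = 27.544 km/s.
Transfer-orbit speed at r₁ (vis-viva): v_p = √[μ(2/r₁ − 1/a_t)] = 36.951 km/s.
First burn Δv₁ = |v_p − v₁| = 9.407 km/s.
Circular speed at r₂: v₂ = √(μ/r₂) = 9.191 km/s.
Transfer-orbit speed at r₂: v_a = √[μ(2/r₂ − 1/a_t)] = 4.114 km/s.
Second burn Δv₂ = |v₂ − v_a| = 5.077 km/s.
Δv = Δv₁ + Δv₂ = 9.407 + 5.077 = 14.48 km/s.

Δv = 14.5 km/s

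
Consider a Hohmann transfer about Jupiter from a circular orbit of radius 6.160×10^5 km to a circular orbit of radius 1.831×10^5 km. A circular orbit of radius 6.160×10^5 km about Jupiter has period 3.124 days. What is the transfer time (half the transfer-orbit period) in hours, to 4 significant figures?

From Kepler's third law T² = 4π²r³/μ at r = 6.160×10^5 km, T = 3.124 days = 3.124 × 86400 s = 2.699136×10^5 s: μ = 4π²r³/T² = 1.26664×10^8 km³/s².
Transfer-ellipse semi-major axis a_t = (r₁ + r₂)/2 = (6.160×10^5 + 1.831×10^5)/2 = 3.9955×10^5 km.
Transfer time t = π√(a_t³/μ) = π√((3.9955×10^5)³ / 1.26664×10^8) = 70500 s.
Converting: 70500 s ÷ 3600 s/hour = 19.58 hours.

t = 19.58 hours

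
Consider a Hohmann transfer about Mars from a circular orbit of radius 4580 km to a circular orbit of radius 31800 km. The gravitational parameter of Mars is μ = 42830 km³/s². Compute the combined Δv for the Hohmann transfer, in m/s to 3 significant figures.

Transfer-ellipse semi-major axis a_t = (r₁ + r₂)/2 = (4580 + 31800)/2 = 18190 km.
At r₁ the circular-orbit speed is v₁ = √(μ/r₁) = 3.058027 km/s.
On the transfer ellipse at r₁, vis-viva equation gives v_p = √[μ(2/r₁ − 1/a_t)] = 4.043324 km/s.
First burn Δv₁ = |v_p − v₁| = 0.985297 km/s.
At r₂, v₂ = √(μ/r₂) = 1.160541 km/s.
Transfer-orbit speed at r₂: v_a = √[μ(2/r₂ − 1/a_t)] = 0.5823403 km/s.
Second burn Δv₂ = |v₂ − v_a| = 0.578201 km/s.
Total Δv = Δv₁ + Δv₂ = 1.563 km/s.

Δv = 1560 m/s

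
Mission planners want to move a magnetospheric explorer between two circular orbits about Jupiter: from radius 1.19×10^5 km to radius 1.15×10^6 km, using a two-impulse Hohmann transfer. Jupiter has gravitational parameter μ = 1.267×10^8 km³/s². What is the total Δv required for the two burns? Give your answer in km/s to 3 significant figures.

The Hohmann ellipse has a_t = (r₁ + r₂)/2 = 6.345×10^5 km.
At r₁ the circular-orbit speed is v₁ = √(μ/r₁) = 32.63 km/s.
Transfer-orbit speed at r₁ (vis-viva): v_p = √[μ(2/r₁ − 1/a_t)] = 43.93 km/s.
First burn Δv₁ = |v_p − v₁| = 11.30 km/s.
Circular speed at r₂: v₂ = √(μ/r₂) = 10.4964 km/s.
Transfer-orbit speed at r₂: v_a = √[μ(2/r₂ − 1/a_t)] = 4.54566 km/s.
Second burn Δv₂ = |v₂ − v_a| = 5.951 km/s.
Total Δv = Δv₁ + Δv₂ = 17.25 km/s.

Δv = 17.2 km/s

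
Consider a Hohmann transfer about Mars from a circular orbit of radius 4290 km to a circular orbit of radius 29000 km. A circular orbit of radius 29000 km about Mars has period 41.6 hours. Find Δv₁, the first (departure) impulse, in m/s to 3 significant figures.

From Kepler's third law T² = 4π²r³/μ at r = 29000 km, T = 41.6 hours = 41.6 × 3600 s = 1.4976×10^5 s: μ = 4π²r³/T² = 42930.1 km³/s².
Semi-major axis of the transfer orbit: a_t = (4290 + 29000)/2 = 16645 km.
Circular speed at r = 4290 km: v_c = √(μ/r) = 3.1634 km/s.
Vis-viva on the transfer ellipse at r = 4290 km gives v_t = √[μ(2/r − 1/a_t)] = 4.1755 km/s.
Δv₁ = |v_t − v_c| = |4.1755 − 3.1634| = 1.012 km/s.

Δv₁ = 1010 m/s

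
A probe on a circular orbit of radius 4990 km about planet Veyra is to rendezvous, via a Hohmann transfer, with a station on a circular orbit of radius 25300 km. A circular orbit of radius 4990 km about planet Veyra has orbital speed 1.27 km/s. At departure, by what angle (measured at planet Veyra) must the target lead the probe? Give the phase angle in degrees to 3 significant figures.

From the circular-orbit relation v² = μ/r at r = 4990 km: μ = v²r = (1.27)² × 4990 = 8048.37 km³/s².
Semi-major axis of the transfer orbit: a_t = (4990 + 25300)/2 = 15145 km.
Transfer time t = π√(a_t³/μ) = 65270 s.
Target angular speed ω₂ = √(μ/r₂³) = 2.229×10^-5 rad/s.
Angle swept by the target during transfer: ω₂·t = 1.455 rad = 83.37°.
The probe traverses 180° on the transfer ellipse, so the target must lead by 180° − 83.37° = 96.6°.

φ = 96.6°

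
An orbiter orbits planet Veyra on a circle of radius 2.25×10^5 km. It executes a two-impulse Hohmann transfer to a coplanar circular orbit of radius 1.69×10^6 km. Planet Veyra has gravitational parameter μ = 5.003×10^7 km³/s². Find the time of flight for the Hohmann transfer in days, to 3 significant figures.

The Hohmann ellipse has a_t = (r₁ + r₂)/2 = 9.575×10^5 km.
Transfer time t = π√(a_t³/μ) = π√((9.575×10^5)³ / 5.003×10^7) = 4.161×10^5 s.
Converting: 4.161×10^5 s ÷ 86400 s/day = 4.82 days.

t = 4.82 days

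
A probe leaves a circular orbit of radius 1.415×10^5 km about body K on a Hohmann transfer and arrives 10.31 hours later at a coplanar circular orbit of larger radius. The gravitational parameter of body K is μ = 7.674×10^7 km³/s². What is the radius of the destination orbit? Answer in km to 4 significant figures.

r₂ = 2.994×10^5 km

Transfer time t = 10.31 hours = 37116 s, and t = π√(a_t³/μ).
So a_t = (μ t²/π²)^(1/3) = (7.674×10^7 × (37116)² / π²)^(1/3) = 2.2044×10^5 km.
Since a_t = (r₁ + r₂)/2, r₂ = 2a_t − r₁ = 2×2.2044×10^5 − 1.415×10^5 = 2.9938×10^5 km.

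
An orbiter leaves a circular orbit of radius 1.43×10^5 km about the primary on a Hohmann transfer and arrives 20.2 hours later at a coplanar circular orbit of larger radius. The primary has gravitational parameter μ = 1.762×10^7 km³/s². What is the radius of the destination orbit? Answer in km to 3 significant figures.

r₂ = 2.80×10^5 km

Transfer time t = 20.2 hours = 72720 s, and t = π√(a_t³/μ).
So a_t = (μ t²/π²)^(1/3) = (1.762×10^7 × (72720)² / π²)^(1/3) = 2.1135×10^5 km.
Since a_t = (r₁ + r₂)/2, r₂ = 2a_t − r₁ = 2×2.1135×10^5 − 1.430×10^5 = 2.797×10^5 km.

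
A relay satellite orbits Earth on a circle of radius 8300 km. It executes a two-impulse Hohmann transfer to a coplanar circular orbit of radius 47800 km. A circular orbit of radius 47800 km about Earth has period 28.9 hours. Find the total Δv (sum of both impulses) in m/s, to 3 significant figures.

Δv = 3430 m/s

From Kepler's third law T² = 4π²r³/μ at r = 47800 km, T = 28.9 hours = 28.9 × 3600 s = 1.0404×10^5 s: μ = 4π²r³/T² = 3.98330×10^5 km³/s².
Semi-major axis of the transfer orbit: a_t = (8300 + 47800)/2 = 28050 km.
At r₁ the circular-orbit speed is v₁ = √(μ/r₁) = 6.9276 km/s.
On the transfer ellipse at r₁, vis-viva equation gives v_p = √[μ(2/r₁ − 1/a_t)] = 9.0434 km/s.
First burn Δv₁ = |v_p − v₁| = 2.116 km/s.
Circular speed at r₂: v₂ = √(μ/r₂) = 2.8867 km/s.
Transfer-orbit speed at r₂: v_a = √[μ(2/r₂ − 1/a_t)] = 1.5703 km/s.
Second burn Δv₂ = |v₂ − v_a| = 1.316 km/s.
Total Δv = Δv₁ + Δv₂ = 3.432 km/s.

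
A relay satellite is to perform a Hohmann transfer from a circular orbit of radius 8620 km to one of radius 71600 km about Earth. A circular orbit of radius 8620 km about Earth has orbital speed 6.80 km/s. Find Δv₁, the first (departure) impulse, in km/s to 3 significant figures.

Δv₁ = 2.29 km/s

From the circular-orbit relation v² = μ/r at r = 8620 km: μ = v²r = (6.80)² × 8620 = 3.98589×10^5 km³/s².
Semi-major axis of the transfer orbit: a_t = (8620 + 71600)/2 = 40110 km.
On the circular orbit at r = 8620 km, v_c = √(μ/r) = 6.800 km/s.
Transfer-orbit speed at the same r (vis-viva, a = a_t): v_t = √[μ(2/r − 1/a_t)] = 9.085 km/s.
Δv₁ = |v_t − v_c| = |9.085 − 6.800| = 2.285 km/s.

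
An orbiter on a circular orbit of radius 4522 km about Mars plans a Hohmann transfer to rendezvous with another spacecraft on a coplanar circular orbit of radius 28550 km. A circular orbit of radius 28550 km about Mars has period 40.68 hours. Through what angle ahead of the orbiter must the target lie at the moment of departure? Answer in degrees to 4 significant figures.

From Kepler's third law T² = 4π²r³/μ at r = 28550 km, T = 40.68 hours = 40.68 × 3600 s = 1.46448×10^5 s: μ = 4π²r³/T² = 42836.2 km³/s².
The Hohmann ellipse has a_t = (r₁ + r₂)/2 = 16536 km.
The half-period of the transfer ellipse is t = π√(a_t³/μ) = 32280 s.
Target angular speed ω₂ = √(μ/r₂³) = 4.290×10^-5 rad/s.
Angle swept by the target during transfer: ω₂·t = 1.3848 rad = 79.34°.
The orbiter traverses 180° on the transfer ellipse, so the target must lead by 180° − 79.34° = 100.7°.

φ = 100.7°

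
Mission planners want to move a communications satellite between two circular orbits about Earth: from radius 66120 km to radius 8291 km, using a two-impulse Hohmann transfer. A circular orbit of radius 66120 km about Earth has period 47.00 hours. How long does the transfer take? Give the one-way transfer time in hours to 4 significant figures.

From Kepler's third law T² = 4π²r³/μ at r = 66120 km, T = 47.00 hours = 47.00 × 3600 s = 1.692×10^5 s: μ = 4π²r³/T² = 3.98619×10^5 km³/s².
Transfer-ellipse semi-major axis a_t = (r₁ + r₂)/2 = (66120 + 8291)/2 = 37205.5 km.
Transfer time t = π√(a_t³/μ) = π√((37205.5)³ / 3.98619×10^5) = 35710 s.
Converting: 35710 s ÷ 3600 s/hour = 9.919 hours.

t = 9.919 hours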